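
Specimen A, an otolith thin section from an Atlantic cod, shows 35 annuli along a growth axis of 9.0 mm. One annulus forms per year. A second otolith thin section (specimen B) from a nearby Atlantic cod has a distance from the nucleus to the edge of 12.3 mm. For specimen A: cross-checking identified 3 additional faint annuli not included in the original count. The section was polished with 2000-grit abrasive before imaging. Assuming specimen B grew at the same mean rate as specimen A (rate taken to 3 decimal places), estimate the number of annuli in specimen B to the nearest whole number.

52 annuli

Specimen A: after corrections the count is 35 + 3 = 38 annuli.
A: 9.0 mm over 38 years gives 9.0 / 38 ≈ 0.237 mm/yr.
B spans 12.3 / 0.237 = 51.90 years ≈ 52 annuli.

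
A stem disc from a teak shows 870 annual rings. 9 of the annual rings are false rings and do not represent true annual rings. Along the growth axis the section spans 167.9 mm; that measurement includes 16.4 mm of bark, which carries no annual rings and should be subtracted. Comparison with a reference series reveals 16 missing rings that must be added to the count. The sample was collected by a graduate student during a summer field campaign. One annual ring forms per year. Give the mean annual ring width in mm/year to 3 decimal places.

After corrections the count is 870 − 9 + 16 = 877 annual rings.
The growth record spans 167.9 − 16.4 = 151.5 mm.
Extension rate ≈ 151.5 / 877 = 0.173 mm/year.

0.173 mm/year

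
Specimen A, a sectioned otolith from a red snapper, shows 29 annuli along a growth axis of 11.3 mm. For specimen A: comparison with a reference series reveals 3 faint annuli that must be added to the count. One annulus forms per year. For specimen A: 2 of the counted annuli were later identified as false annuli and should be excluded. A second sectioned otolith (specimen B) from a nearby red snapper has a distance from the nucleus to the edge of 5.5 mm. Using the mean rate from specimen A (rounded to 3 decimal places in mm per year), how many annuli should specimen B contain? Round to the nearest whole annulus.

Specimen A: true annulus count = 29 − 2 + 3 = 30.
A: 11.3 mm over 30 years gives 11.3 / 30 ≈ 0.377 mm/yr.
Specimen B: 5.5 mm / 0.377 mm per year = 14.59 years ≈ 15 annuli.

15 annuli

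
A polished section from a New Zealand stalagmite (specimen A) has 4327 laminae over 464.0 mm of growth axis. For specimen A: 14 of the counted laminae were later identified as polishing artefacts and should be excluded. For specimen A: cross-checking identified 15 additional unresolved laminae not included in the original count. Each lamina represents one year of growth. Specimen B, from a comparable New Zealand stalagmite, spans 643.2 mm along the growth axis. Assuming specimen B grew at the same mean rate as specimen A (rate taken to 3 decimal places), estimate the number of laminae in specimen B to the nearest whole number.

6011 laminae

Specimen A: true lamina count = 4327 − 14 + 15 = 4328.
A: Extension rate ≈ 464.0 / 4328 = 0.107 mm/yr.
Specimen B: 643.2 mm / 0.107 mm per year = 6011.21 years ≈ 6011 laminae.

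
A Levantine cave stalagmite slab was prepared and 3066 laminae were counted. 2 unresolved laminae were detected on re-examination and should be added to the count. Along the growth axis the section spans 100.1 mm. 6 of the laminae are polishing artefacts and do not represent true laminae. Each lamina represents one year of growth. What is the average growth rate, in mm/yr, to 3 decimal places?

Adjusted count: 3066 − 6 + 2 = 3062 laminae.
Mean rate = 100.1 mm / 3062 years ≈ 0.033 mm/yr.

0.033 mm/yr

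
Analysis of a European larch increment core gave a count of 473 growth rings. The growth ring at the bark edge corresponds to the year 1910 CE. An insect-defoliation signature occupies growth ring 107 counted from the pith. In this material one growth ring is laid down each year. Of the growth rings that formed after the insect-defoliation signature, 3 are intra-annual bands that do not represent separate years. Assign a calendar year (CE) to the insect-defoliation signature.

1547 CE

473 − 107 = 366 growth rings lie beyond the insect-defoliation signature toward the bark edge.
Excluding 3 false growth rings: 366 − 3 = 363.
The growth ring at the bark edge is 1910 CE, so the insect-defoliation signature dates to 1910 − 363 = 1547 CE.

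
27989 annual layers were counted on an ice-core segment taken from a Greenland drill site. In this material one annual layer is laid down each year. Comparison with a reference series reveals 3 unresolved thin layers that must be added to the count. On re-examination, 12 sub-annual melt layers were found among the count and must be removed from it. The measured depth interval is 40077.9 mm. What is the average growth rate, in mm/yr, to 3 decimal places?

Adjusted count: 27989 − 12 + 3 = 27980 annual layers.
40077.9 mm over 27980 years gives 40077.9 / 27980 ≈ 1.432 mm/yr.

1.432 mm/yr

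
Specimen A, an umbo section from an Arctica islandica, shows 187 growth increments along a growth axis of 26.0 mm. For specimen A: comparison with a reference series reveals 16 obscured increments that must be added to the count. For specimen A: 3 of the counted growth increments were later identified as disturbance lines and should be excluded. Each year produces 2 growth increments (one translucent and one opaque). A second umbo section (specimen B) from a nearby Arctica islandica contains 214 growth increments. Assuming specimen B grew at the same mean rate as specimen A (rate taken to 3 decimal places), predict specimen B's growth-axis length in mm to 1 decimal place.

Specimen A: adjusted count: 187 − 3 + 16 = 200 growth increments.
Specimen A: 200 growth increments at 2 per year is 200 / 2 = 100 years.
A: 26.0 mm over 100 years gives 26.0 / 100 ≈ 0.260 mm per year.
Specimen B: with 2 growth increments per year, 214 / 2 = 107 years. Length of B = 0.260 × 107 = 27.8 mm.

27.8 mm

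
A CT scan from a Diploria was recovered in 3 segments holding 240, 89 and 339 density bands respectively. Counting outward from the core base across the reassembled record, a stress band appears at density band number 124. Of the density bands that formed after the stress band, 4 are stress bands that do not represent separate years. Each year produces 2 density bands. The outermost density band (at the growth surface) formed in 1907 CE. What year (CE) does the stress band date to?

Total density bands = 240 + 89 + 339 = 668.
The stress band sits at density band 124 from the core base, so 668 − 124 = 544 density bands formed after it.
544 − 4 false = 540 true density bands after the stress band.
With 2 density bands per year, 540 / 2 = 270 years.
1907 − 270 = 1637 CE.

1637 CE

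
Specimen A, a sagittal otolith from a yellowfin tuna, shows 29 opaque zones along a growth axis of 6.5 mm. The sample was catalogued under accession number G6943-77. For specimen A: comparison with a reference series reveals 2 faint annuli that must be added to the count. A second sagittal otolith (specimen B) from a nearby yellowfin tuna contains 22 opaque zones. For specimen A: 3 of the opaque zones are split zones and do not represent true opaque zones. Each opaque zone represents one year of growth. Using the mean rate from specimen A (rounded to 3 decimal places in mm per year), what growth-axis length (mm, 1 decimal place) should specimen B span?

5.1 mm

Specimen A: correcting the raw count gives 29 − 3 + 2 = 28 true opaque zones.
A: Mean rate = 6.5 mm / 28 years ≈ 0.232 mm/year.
For B, 0.232 mm/year × 22 years = 5.1 mm.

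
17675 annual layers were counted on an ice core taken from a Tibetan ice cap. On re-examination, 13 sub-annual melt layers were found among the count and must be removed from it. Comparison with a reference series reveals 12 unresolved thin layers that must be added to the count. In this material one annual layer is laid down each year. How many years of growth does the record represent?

17674 years

Adjusted count: 17675 − 13 + 12 = 17674 annual layers.
One annual layer per year makes the duration 17674 years.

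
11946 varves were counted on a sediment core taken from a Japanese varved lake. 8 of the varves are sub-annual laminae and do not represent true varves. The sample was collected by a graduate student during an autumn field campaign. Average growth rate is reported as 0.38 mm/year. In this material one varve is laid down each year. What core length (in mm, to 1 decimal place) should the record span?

Adjusted count: 11946 − 8 = 11938 varves.
Predicted length = 0.38 mm/year × 11938 years = 4536.4 mm.

4536.4 mm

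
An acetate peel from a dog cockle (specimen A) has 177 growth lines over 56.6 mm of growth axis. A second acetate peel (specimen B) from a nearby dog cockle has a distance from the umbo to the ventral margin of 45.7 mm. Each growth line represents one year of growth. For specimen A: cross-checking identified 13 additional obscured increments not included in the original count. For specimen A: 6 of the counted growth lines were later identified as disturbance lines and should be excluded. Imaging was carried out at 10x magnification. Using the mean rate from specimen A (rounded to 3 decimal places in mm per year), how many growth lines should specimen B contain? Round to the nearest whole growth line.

Specimen A: correcting the raw count gives 177 − 6 + 13 = 184 true growth lines.
A: Mean rate = 56.6 mm / 184 years ≈ 0.308 mm/yr.
Specimen B: 45.7 mm / 0.308 mm per year = 148.38 years ≈ 148 growth lines.

148 growth lines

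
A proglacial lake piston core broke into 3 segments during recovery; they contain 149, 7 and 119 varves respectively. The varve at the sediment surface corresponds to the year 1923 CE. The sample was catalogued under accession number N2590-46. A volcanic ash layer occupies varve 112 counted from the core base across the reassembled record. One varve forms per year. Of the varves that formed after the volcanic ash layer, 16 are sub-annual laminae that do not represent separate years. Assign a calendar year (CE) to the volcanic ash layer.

Total varves = 149 + 7 + 119 = 275.
The volcanic ash layer sits at varve 112 from the core base, so 275 − 112 = 163 varves formed after it.
Removing the 16 false varves leaves 163 − 16 = 147 true varves beyond the volcanic ash layer.
The varve at the sediment surface is 1923 CE, so the volcanic ash layer dates to 1923 − 147 = 1776 CE.

1776 CE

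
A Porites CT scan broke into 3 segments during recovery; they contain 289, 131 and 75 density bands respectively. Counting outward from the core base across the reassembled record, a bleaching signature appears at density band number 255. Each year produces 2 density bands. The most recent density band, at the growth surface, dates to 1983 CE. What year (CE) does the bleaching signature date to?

1863 CE

Total density bands = 289 + 131 + 75 = 495.
495 − 255 = 240 density bands lie beyond the bleaching signature toward the growth surface.
With 2 density bands per year, 240 / 2 = 120 years.
The density band at the growth surface is 1983 CE, so the bleaching signature dates to 1983 − 120 = 1863 CE.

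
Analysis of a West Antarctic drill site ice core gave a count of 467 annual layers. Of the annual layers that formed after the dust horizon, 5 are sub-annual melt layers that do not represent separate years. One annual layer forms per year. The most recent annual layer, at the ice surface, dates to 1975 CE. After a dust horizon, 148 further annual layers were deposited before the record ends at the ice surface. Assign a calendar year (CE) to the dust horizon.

148 annual layers formed after the dust horizon.
Removing the 5 false annual layers leaves 148 − 5 = 143 true annual layers beyond the dust horizon.
1975 − 143 = 1832 CE.

1832 CE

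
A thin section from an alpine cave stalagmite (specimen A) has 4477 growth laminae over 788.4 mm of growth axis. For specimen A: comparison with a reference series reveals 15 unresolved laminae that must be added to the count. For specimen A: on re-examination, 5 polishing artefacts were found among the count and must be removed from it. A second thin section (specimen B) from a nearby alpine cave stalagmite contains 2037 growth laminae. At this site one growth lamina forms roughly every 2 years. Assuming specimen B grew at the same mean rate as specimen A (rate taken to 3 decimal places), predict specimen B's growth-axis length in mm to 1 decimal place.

Specimen A: true growth lamina count = 4477 − 5 + 15 = 4487.
Specimen A: 4487 growth laminae at 2 years each span 4487 × 2 = 8974 years.
A: Mean rate = 788.4 mm / 8974 years ≈ 0.088 mm/yr.
Specimen B: multiplying by 2 years per growth lamina: 2037 × 2 = 4074 years. For B, 0.088 mm/year × 4074 years = 358.5 mm.

358.5 mm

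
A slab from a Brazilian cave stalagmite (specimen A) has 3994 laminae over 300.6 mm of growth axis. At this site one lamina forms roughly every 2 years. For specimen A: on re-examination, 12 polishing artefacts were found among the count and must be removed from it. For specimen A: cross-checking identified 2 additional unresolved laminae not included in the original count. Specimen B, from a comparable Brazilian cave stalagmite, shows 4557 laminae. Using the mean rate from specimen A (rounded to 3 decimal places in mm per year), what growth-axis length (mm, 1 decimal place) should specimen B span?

Specimen A: true lamina count = 3994 − 12 + 2 = 3984.
Specimen A: at 2 years per lamina, 3984 × 2 = 7968 years.
A: Extension rate ≈ 300.6 / 7968 = 0.038 mm/year.
Specimen B: at 2 years per lamina, 4557 × 2 = 9114 years. For B, 0.038 mm/year × 9114 years = 346.3 mm.

346.3 mm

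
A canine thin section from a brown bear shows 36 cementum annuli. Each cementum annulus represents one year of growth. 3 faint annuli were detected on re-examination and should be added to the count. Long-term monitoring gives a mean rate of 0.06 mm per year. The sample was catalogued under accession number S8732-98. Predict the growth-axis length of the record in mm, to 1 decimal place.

2.3 mm

After corrections the count is 36 + 3 = 39 cementum annuli.
39 years at 0.06 mm/year gives 0.06 × 39 = 2.3 mm.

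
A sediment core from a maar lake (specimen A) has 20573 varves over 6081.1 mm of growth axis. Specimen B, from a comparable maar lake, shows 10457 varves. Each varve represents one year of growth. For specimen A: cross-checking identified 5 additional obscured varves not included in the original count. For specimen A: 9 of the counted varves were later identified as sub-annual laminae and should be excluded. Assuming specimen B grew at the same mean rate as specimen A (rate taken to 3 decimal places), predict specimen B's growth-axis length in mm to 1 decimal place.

3095.3 mm

Specimen A: true varve count = 20573 − 9 + 5 = 20569.
A: Mean rate = 6081.1 mm / 20569 years ≈ 0.296 mm per year.
B's length ≈ 0.296 × 10457 = 3095.3 mm.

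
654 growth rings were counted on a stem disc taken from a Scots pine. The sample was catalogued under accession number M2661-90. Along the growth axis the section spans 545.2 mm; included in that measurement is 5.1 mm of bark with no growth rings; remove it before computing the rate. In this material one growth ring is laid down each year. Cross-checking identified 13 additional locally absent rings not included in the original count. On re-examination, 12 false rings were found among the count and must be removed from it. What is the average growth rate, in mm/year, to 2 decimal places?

0.82 mm/year

True growth ring count = 654 − 12 + 13 = 655.
Net length = 545.2 − 5.1 = 540.1 mm.
540.1 mm over 655 years gives 540.1 / 655 ≈ 0.82 mm/year.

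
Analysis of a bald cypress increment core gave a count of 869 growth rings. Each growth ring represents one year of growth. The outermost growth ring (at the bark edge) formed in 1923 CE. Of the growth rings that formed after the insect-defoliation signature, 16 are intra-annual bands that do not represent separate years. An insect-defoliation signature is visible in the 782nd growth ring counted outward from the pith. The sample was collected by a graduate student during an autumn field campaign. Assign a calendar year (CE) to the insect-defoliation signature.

1852 CE

The insect-defoliation signature sits at growth ring 782 from the pith, so 869 − 782 = 87 growth rings formed after it.
Removing the 16 false growth rings leaves 87 − 16 = 71 true growth rings beyond the insect-defoliation signature.
1923 − 71 = 1852 CE.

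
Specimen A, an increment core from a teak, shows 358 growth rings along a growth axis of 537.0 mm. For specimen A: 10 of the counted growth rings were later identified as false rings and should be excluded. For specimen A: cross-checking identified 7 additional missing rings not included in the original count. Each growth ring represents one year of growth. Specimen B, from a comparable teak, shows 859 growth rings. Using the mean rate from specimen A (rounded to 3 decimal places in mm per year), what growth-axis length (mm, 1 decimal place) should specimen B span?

1299.7 mm

Specimen A: adjusted count: 358 − 10 + 7 = 355 growth rings.
A: Extension rate ≈ 537.0 / 355 = 1.513 mm/year.
B's length ≈ 1.513 × 859 = 1299.7 mm.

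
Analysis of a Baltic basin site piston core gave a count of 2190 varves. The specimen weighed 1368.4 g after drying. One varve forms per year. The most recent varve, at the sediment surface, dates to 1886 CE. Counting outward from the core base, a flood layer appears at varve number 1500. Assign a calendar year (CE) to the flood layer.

2190 − 1500 = 690 varves lie beyond the flood layer toward the sediment surface.
1886 − 690 = 1196 CE.

1196 CE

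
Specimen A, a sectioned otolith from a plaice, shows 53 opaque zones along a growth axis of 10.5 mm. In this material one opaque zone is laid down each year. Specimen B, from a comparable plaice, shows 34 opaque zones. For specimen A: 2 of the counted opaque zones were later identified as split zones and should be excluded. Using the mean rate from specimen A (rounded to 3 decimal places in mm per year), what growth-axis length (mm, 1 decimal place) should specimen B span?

7.0 mm

Specimen A: true opaque zone count = 53 − 2 = 51.
A: Mean rate = 10.5 mm / 51 years ≈ 0.206 mm per year.
For B, 0.206 mm/year × 34 years = 7.0 mm.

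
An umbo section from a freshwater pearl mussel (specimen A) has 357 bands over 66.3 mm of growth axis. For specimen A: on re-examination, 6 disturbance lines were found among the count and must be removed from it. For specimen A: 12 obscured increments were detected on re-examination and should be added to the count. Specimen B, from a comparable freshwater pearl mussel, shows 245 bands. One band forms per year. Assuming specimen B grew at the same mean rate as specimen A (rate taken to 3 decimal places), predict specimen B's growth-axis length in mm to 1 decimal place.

Specimen A: true band count = 357 − 6 + 12 = 363.
A: 66.3 mm over 363 years gives 66.3 / 363 ≈ 0.183 mm/year.
For B, 0.183 mm/year × 245 years = 44.8 mm.

44.8 mm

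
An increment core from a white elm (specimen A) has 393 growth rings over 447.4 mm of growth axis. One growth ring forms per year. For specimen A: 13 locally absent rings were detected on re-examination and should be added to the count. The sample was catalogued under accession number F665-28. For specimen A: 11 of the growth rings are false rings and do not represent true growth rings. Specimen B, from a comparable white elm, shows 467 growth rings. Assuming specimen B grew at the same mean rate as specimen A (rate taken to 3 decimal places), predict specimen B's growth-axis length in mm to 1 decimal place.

Specimen A: adjusted count: 393 − 11 + 13 = 395 growth rings.
A: Extension rate ≈ 447.4 / 395 = 1.133 mm/year.
B's length ≈ 1.133 × 467 = 529.1 mm.

529.1 mm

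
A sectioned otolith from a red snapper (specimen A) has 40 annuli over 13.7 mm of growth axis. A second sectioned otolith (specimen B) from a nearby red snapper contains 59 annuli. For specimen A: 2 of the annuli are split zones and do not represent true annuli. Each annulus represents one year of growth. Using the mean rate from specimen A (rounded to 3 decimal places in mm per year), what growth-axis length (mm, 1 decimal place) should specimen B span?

21.3 mm

Specimen A: true annulus count = 40 − 2 = 38.
A: Mean rate = 13.7 mm / 38 years ≈ 0.361 mm/year.
Length of B = 0.361 × 59 = 21.3 mm.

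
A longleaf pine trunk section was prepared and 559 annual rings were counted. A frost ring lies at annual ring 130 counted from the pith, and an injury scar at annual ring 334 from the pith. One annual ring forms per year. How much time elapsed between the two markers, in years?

The two markers are separated by 334 − 130 = 204 annual rings.
That is 204 years at one annual ring per year.

204 years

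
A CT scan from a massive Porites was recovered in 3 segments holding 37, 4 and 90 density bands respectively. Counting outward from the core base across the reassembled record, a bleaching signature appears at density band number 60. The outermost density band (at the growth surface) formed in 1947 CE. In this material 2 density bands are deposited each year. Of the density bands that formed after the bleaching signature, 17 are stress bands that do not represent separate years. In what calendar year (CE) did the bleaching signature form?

1920 CE

Total density bands = 37 + 4 + 90 = 131.
The bleaching signature sits at density band 60 from the core base, so 131 − 60 = 71 density bands formed after it.
Excluding 17 false density bands: 71 − 17 = 54.
Dividing by 2 density bands per year: 54 / 2 = 27 years.
Counting back 27 years from 1947 CE places the bleaching signature in 1947 − 27 = 1920 CE.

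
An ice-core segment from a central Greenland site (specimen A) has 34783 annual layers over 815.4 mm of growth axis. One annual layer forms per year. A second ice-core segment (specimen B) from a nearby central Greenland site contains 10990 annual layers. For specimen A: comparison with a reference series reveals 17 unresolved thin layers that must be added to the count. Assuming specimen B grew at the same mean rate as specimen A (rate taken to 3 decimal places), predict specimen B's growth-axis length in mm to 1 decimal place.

252.8 mm

Specimen A: correcting the raw count gives 34783 + 17 = 34800 true annual layers.
A: 815.4 mm over 34800 years gives 815.4 / 34800 ≈ 0.023 mm per year.
For B, 0.023 mm/year × 10990 years = 252.8 mm.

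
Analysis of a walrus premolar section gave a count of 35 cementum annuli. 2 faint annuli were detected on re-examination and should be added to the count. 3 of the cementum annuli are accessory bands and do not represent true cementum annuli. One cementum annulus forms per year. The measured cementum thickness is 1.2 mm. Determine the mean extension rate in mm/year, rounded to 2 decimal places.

0.04 mm/year

Correcting the raw count gives 35 − 3 + 2 = 34 true cementum annuli.
Mean rate = 1.2 mm / 34 years ≈ 0.04 mm/year.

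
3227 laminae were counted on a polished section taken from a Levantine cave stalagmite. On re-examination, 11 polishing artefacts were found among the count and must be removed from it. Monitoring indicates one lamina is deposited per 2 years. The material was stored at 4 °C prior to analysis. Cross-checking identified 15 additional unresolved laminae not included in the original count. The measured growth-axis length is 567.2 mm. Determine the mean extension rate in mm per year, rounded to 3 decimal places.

0.088 mm per year

True lamina count = 3227 − 11 + 15 = 3231.
Multiplying by 2 years per lamina: 3231 × 2 = 6462 years.
Extension rate ≈ 567.2 / 6462 = 0.088 mm per year.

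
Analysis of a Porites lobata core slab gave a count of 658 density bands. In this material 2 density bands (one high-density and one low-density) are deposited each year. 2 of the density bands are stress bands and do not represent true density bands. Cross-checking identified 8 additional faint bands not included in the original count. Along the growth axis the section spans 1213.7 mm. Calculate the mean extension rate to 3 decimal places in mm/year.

3.656 mm/year

Correcting the raw count gives 658 − 2 + 8 = 664 true density bands.
Dividing by 2 density bands per year: 664 / 2 = 332 years.
1213.7 mm over 332 years gives 1213.7 / 332 ≈ 3.656 mm/year.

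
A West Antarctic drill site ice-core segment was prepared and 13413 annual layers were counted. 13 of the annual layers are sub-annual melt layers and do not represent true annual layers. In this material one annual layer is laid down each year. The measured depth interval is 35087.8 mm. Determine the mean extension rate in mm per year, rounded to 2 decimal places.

Correcting the raw count gives 13413 − 13 = 13400 true annual layers.
Mean rate = 35087.8 mm / 13400 years ≈ 2.62 mm per year.

2.62 mm per year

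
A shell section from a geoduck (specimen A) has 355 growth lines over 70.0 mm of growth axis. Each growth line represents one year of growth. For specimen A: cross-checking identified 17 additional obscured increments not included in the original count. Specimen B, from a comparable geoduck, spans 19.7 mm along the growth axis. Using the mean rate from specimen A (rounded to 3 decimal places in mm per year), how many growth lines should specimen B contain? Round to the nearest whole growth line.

Specimen A: after corrections the count is 355 + 17 = 372 growth lines.
A: 70.0 mm over 372 years gives 70.0 / 372 ≈ 0.188 mm per year.
Specimen B: 19.7 mm / 0.188 mm per year = 104.79 years ≈ 105 growth lines.

105 growth lines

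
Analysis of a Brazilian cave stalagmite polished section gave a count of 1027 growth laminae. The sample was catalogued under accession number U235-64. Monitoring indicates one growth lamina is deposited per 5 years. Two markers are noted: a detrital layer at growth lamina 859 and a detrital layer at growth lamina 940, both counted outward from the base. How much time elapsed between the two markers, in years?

Separation: 940 − 859 = 81 growth laminae.
81 growth laminae at 5 years each span 81 × 5 = 405 years.

405 years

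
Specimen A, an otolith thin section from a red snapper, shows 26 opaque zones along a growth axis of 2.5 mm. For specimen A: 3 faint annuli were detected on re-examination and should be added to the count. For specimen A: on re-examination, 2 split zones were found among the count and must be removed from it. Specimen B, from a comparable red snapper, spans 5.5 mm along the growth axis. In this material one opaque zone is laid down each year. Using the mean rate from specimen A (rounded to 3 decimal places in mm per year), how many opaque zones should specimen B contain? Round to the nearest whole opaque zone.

Specimen A: adjusted count: 26 − 2 + 3 = 27 opaque zones.
A: Mean rate = 2.5 mm / 27 years ≈ 0.093 mm/year.
For B, 5.5 / 0.093 = 59.14 years ≈ 59 opaque zones.

59 opaque zones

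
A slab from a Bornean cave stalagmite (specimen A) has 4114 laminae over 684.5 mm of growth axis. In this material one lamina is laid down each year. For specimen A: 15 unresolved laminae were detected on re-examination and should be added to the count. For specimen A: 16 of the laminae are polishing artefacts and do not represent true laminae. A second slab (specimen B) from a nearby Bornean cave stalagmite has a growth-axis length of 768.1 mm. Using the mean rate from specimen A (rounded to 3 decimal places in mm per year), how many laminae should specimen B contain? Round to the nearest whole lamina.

Specimen A: correcting the raw count gives 4114 − 16 + 15 = 4113 true laminae.
A: Mean rate = 684.5 mm / 4113 years ≈ 0.166 mm per year.
Specimen B: 768.1 mm / 0.166 mm per year = 4627.11 years ≈ 4627 laminae.

4627 laminae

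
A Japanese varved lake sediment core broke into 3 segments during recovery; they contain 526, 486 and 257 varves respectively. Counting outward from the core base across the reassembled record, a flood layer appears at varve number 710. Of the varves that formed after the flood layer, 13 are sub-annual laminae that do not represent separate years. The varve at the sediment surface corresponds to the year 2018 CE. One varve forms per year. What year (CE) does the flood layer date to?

1472 CE

Total varves = 526 + 486 + 257 = 1269.
The flood layer sits at varve 710 from the core base, so 1269 − 710 = 559 varves formed after it.
Excluding 13 false varves: 559 − 13 = 546.
2018 − 546 = 1472 CE.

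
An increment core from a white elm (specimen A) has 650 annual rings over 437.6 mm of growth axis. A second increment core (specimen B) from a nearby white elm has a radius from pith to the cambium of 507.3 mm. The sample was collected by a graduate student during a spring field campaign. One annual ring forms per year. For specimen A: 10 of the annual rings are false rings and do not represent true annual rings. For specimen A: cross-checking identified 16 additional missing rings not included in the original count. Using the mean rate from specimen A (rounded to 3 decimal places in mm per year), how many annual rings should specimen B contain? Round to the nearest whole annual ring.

761 annual rings

Specimen A: correcting the raw count gives 650 − 10 + 16 = 656 true annual rings.
A: 437.6 mm over 656 years gives 437.6 / 656 ≈ 0.667 mm per year.
B spans 507.3 / 0.667 = 760.57 years ≈ 761 annual rings.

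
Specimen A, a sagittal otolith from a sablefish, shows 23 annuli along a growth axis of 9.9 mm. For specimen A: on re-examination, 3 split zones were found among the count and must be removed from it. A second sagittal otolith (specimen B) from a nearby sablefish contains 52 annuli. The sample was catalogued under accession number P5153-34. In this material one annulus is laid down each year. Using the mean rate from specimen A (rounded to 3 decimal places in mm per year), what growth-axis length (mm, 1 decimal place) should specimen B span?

25.7 mm

Specimen A: correcting the raw count gives 23 − 3 = 20 true annuli.
A: Extension rate ≈ 9.9 / 20 = 0.495 mm per year.
Length of B = 0.495 × 52 = 25.7 mm.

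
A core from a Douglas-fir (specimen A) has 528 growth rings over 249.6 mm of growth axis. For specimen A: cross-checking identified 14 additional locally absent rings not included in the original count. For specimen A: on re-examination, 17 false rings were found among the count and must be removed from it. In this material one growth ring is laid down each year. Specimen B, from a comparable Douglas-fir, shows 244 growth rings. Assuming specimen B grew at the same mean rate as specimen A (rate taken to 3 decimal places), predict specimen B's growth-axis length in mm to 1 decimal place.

Specimen A: correcting the raw count gives 528 − 17 + 14 = 525 true growth rings.
A: 249.6 mm over 525 years gives 249.6 / 525 ≈ 0.475 mm/yr.
For B, 0.475 mm/year × 244 years = 115.9 mm.

115.9 mm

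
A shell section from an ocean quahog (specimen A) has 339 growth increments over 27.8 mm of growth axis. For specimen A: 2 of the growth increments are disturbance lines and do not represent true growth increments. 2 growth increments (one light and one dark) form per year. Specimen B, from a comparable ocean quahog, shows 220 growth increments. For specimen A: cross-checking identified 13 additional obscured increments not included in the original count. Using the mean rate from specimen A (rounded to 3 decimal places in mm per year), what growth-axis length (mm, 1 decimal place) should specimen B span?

17.5 mm

Specimen A: true growth increment count = 339 − 2 + 13 = 350.
Specimen A: dividing by 2 growth increments per year: 350 / 2 = 175 years.
A: Extension rate ≈ 27.8 / 175 = 0.159 mm/year.
Specimen B: dividing by 2 growth increments per year: 220 / 2 = 110 years. B's length ≈ 0.159 × 110 = 17.5 mm.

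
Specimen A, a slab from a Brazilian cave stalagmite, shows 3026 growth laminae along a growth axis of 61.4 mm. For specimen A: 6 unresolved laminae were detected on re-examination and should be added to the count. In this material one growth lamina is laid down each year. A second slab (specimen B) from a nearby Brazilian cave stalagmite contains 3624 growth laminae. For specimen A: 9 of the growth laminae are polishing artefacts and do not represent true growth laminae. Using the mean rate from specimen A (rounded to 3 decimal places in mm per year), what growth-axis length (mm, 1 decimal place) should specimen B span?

Specimen A: correcting the raw count gives 3026 − 9 + 6 = 3023 true growth laminae.
A: Mean rate = 61.4 mm / 3023 years ≈ 0.020 mm per year.
B's length ≈ 0.020 × 3624 = 72.5 mm.

72.5 mm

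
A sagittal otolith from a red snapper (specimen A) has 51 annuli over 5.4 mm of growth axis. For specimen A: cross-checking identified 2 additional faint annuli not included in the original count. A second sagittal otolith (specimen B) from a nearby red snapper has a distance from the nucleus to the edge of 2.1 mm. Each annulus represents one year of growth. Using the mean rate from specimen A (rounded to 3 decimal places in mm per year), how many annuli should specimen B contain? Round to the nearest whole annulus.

Specimen A: true annulus count = 51 + 2 = 53.
A: Extension rate ≈ 5.4 / 53 = 0.102 mm/yr.
For B, 2.1 / 0.102 = 20.59 years ≈ 21 annuli.

21 annuli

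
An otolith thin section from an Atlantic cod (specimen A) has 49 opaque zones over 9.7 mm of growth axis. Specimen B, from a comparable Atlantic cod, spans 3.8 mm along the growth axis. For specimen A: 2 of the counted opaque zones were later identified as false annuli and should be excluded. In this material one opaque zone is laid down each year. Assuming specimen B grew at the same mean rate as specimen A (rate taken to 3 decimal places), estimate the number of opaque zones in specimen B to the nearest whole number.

Specimen A: correcting the raw count gives 49 − 2 = 47 true opaque zones.
A: Mean rate = 9.7 mm / 47 years ≈ 0.206 mm/yr.
B spans 3.8 / 0.206 = 18.45 years ≈ 18 opaque zones.

18 opaque zones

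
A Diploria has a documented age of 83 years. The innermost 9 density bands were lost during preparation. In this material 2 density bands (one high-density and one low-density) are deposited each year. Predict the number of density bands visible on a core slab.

157 density bands

83 years at 2 density bands per year gives 83 × 2 = 166 density bands.
166 − 9 missed = 157 density bands expected in the prepared section.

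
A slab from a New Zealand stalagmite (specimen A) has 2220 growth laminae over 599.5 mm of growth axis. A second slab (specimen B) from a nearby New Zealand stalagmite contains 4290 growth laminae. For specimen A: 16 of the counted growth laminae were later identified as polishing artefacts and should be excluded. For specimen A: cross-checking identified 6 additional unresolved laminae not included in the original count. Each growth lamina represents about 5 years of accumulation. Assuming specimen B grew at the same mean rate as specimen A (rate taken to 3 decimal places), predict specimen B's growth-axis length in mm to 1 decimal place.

Specimen A: after corrections the count is 2220 − 16 + 6 = 2210 growth laminae.
Specimen A: multiplying by 5 years per growth lamina: 2210 × 5 = 11050 years.
A: Extension rate ≈ 599.5 / 11050 = 0.054 mm/year.
Specimen B: at 5 years per growth lamina, 4290 × 5 = 21450 years. Length of B = 0.054 × 21450 = 1158.3 mm.

1158.3 mm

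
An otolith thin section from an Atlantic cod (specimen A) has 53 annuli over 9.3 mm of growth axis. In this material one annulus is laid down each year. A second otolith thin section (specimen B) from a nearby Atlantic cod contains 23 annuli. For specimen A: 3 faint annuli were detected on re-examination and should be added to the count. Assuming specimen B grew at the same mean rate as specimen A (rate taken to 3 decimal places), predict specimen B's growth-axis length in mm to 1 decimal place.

Specimen A: adjusted count: 53 + 3 = 56 annuli.
A: 9.3 mm over 56 years gives 9.3 / 56 ≈ 0.166 mm/yr.
B's length ≈ 0.166 × 23 = 3.8 mm.

3.8 mm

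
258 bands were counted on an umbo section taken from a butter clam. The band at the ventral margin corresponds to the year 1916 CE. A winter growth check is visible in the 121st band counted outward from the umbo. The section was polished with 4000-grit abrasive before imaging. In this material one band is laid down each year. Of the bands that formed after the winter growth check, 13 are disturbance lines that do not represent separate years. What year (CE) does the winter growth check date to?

1792 CE

258 − 121 = 137 bands lie beyond the winter growth check toward the ventral margin.
137 − 13 false = 124 true bands after the winter growth check.
1916 − 124 = 1792 CE.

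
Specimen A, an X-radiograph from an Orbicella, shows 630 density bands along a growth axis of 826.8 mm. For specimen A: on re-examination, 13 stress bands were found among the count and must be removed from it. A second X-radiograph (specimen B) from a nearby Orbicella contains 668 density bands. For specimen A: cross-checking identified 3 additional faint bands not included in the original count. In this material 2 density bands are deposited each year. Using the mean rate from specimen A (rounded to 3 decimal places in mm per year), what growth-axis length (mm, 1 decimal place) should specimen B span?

890.8 mm

Specimen A: after corrections the count is 630 − 13 + 3 = 620 density bands.
Specimen A: dividing by 2 density bands per year: 620 / 2 = 310 years.
A: Extension rate ≈ 826.8 / 310 = 2.667 mm/year.
Specimen B: dividing by 2 density bands per year: 668 / 2 = 334 years. B's length ≈ 2.667 × 334 = 890.8 mm.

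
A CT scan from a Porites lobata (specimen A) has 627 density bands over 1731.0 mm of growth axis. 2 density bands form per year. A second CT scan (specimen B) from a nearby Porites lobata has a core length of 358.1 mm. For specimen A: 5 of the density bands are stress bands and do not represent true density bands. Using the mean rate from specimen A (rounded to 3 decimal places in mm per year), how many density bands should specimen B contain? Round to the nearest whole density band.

129 density bands

Specimen A: true density band count = 627 − 5 = 622.
Specimen A: dividing by 2 density bands per year: 622 / 2 = 311 years.
A: 1731.0 mm over 311 years gives 1731.0 / 311 ≈ 5.566 mm/year.
For B, 358.1 / 5.566 = 64.34 years; at 2 density bands per year that is 64.34 × 2 ≈ 129 density bands.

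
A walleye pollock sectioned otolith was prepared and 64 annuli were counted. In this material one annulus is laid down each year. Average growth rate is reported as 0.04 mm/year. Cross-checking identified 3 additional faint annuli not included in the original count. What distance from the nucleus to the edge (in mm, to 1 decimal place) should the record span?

2.7 mm

True annulus count = 64 + 3 = 67.
Length ≈ 0.04 × 67 = 2.7 mm.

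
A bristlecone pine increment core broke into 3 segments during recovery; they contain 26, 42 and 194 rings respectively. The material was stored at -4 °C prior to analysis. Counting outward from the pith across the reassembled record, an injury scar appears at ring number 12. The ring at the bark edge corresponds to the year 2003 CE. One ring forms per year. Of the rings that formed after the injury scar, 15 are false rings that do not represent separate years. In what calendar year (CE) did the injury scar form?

1768 CE

Total rings = 26 + 42 + 194 = 262.
262 − 12 = 250 rings lie beyond the injury scar toward the bark edge.
250 − 15 false = 235 true rings after the injury scar.
Counting back 235 years from 2003 CE places the injury scar in 2003 − 235 = 1768 CE.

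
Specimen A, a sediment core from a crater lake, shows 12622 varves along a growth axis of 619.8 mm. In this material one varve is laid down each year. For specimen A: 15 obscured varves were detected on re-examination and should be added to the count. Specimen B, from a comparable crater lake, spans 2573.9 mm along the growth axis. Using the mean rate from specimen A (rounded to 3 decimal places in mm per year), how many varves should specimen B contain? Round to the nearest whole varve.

Specimen A: after corrections the count is 12622 + 15 = 12637 varves.
A: Extension rate ≈ 619.8 / 12637 = 0.049 mm per year.
B spans 2573.9 / 0.049 = 52528.57 years ≈ 52529 varves.

52529 varves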